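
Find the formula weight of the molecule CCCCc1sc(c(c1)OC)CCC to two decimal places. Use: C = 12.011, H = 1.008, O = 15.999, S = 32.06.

212.35

Molecular formula: C12H20OS.
M = 12×12.011 + 20×1.008 + 1×15.999 + 1×32.06 = 212.35 g/mol.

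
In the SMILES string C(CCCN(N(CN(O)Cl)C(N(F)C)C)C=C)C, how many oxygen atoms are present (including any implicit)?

The symbol for oxygen appears 1 time in the SMILES.

1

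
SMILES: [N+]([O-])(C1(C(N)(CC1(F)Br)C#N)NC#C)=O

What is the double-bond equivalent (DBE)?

Molecular formula from the SMILES: C7H6BrFN4O2.
DoU = (2C + 2 + N − H − X)/2 = (2·7 + 2 + 4 − 6 − 2)/2 = 12/2 = 6.
(Structurally: 1 ring(s) + 5 π bond(s) = 6.)

6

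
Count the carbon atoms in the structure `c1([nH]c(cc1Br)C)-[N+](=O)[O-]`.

The symbol for carbon appears 5 times in the SMILES. Lowercase c denotes aromatic carbon and counts toward C.

5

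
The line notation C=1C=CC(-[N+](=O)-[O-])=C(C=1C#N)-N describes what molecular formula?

Heavy atoms from the SMILES: 7 C, 3 N, 2 O.
Implicit hydrogens by atom environment:
  3 × C (aromatic): 1 H each → 3
  3 × C (aromatic): no H
  1 × C: no H
  1 × N: 2 H
  1 × N (charge +1): no H
  1 × N: no H
  1 × O: no H
  1 × O (charge -1): no H
  Total hydrogens = 5.
Molecular formula: C7H5N3O2

C7H5N3O2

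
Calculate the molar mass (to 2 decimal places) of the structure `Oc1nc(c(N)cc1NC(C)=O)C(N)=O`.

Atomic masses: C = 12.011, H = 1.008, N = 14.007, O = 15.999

Molecular formula: C8H10N4O3.
M = 8×12.011 + 10×1.008 + 4×14.007 + 3×15.999 = 210.19 g/mol.

210.19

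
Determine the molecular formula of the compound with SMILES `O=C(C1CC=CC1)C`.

C7H10O

Heavy atoms from the SMILES: 7 C, 1 O.
Implicit hydrogens by atom environment:
  3 × C: 1 H each → 3
  2 × C: 2 H each → 4
  1 × C: 3 H
  1 × C: no H
  1 × O: no H
  Total hydrogens = 10.
Molecular formula: C7H10O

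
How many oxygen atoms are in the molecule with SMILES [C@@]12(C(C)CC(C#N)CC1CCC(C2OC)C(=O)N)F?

2

The symbol for oxygen appears 2 times in the SMILES.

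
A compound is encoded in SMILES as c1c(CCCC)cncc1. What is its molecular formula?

Heavy atoms from the SMILES: 9 C, 1 N.
Implicit hydrogens by atom environment:
  4 × C (aromatic): 1 H each → 4
  3 × C: 2 H each → 6
  1 × C: 3 H
  1 × C (aromatic): no H
  1 × N (aromatic): no H
  Total hydrogens = 13.
Molecular formula: C9H13N

C9H13N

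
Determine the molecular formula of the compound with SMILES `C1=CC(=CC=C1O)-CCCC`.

Heavy atoms from the SMILES: 10 C, 1 O.
Implicit hydrogens by atom environment:
  4 × C (aromatic): 1 H each → 4
  3 × C: 2 H each → 6
  2 × C (aromatic): no H
  1 × C: 3 H
  1 × O: 1 H
  Total hydrogens = 14.
Molecular formula: C10H14O

C10H14O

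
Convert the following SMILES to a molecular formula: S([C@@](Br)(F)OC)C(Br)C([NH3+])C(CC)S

C7H15Br2FNOS2+

Heavy atoms from the SMILES: 2 Br, 7 C, 1 F, 1 N, 1 O, 2 S.
Implicit hydrogens by atom environment:
  3 × C: 1 H each → 3
  2 × Br: no H
  2 × C: 3 H each → 6
  1 × C: 2 H
  1 × C: no H
  1 × F: no H
  1 × N (charge +1): 3 H
  1 × O: no H
  1 × S: 1 H
  1 × S: no H
  Total hydrogens = 15.
Net charge +1.
Molecular formula: C7H15Br2FNOS2+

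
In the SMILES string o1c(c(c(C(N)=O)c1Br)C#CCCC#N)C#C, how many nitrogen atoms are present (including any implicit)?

The symbol for nitrogen appears 2 times in the SMILES.

2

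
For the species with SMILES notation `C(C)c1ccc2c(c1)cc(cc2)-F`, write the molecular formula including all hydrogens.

C12H11F

Heavy atoms from the SMILES: 12 C, 1 F.
Implicit hydrogens by atom environment:
  6 × C (aromatic): 1 H each → 6
  4 × C (aromatic): no H
  1 × C: 3 H
  1 × C: 2 H
  1 × F: no H
  Total hydrogens = 11.
Molecular formula: C12H11F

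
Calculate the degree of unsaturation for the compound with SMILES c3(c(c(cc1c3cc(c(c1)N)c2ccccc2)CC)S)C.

Molecular formula from the SMILES: C19H19NS.
DoU = (2C + 2 + N − H − X)/2 = (2·19 + 2 + 1 − 19 − 0)/2 = 22/2 = 11.
(Structurally: 3 ring(s) + 8 π bond(s) = 11.)

11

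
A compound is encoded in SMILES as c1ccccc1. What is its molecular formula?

Heavy atoms from the SMILES: 6 C.
Implicit hydrogens by atom environment:
  6 × C (aromatic): 1 H each → 6
  Total hydrogens = 6.
Molecular formula: C6H6

C6H6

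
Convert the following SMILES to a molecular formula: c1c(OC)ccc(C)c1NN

Heavy atoms from the SMILES: 8 C, 2 N, 1 O.
Implicit hydrogens by atom environment:
  3 × C (aromatic): 1 H each → 3
  3 × C (aromatic): no H
  2 × C: 3 H each → 6
  1 × N: 2 H
  1 × N: 1 H
  1 × O: no H
  Total hydrogens = 12.
Molecular formula: C8H12N2O

C8H12N2O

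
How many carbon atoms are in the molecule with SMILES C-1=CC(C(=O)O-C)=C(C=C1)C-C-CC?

12

The symbol for carbon appears 12 times in the SMILES.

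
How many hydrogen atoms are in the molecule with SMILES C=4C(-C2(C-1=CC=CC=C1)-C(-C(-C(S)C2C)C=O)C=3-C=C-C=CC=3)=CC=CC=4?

24

Hydrogens are implicit in SMILES; fill each atom to its normal valence:
  15 × C (aromatic): 1 H each → 15
  5 × C: 1 H each → 5
  3 × C (aromatic): no H
  1 × C: 3 H
  1 × C: no H
  1 × O: no H
  1 × S: 1 H
  Total hydrogens = 24.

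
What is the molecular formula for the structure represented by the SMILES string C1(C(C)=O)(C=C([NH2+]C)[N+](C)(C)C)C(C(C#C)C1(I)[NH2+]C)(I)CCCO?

[C18H32I2N3O2]3+

Heavy atoms from the SMILES: 18 C, 2 I, 3 N, 2 O.
Implicit hydrogens by atom environment:
  6 × C: 3 H each → 18
  6 × C: no H
  3 × C: 2 H each → 6
  3 × C: 1 H each → 3
  2 × I: no H
  2 × N (charge +1): 2 H each → 4
  1 × N (charge +1): no H
  1 × O: 1 H
  1 × O: no H
  Total hydrogens = 32.
Net charge +3.
Molecular formula: [C18H32I2N3O2]3+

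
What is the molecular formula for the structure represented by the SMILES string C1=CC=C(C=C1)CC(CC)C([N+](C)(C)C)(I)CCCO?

Heavy atoms from the SMILES: 17 C, 1 I, 1 N, 1 O.
Implicit hydrogens by atom environment:
  5 × C: 2 H each → 10
  5 × C (aromatic): 1 H each → 5
  4 × C: 3 H each → 12
  1 × C: 1 H
  1 × C: no H
  1 × C (aromatic): no H
  1 × I: no H
  1 × N (charge +1): no H
  1 × O: 1 H
  Total hydrogens = 29.
Net charge +1.
Molecular formula: C17H29INO+

C17H29INO+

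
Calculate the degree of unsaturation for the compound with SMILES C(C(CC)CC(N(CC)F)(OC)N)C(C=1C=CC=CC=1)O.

Molecular formula from the SMILES: C16H27FN2O2.
DoU = (2C + 2 + N − H − X)/2 = (2·16 + 2 + 2 − 27 − 1)/2 = 8/2 = 4.
(Structurally: 1 ring(s) + 3 π bond(s) = 4.)

4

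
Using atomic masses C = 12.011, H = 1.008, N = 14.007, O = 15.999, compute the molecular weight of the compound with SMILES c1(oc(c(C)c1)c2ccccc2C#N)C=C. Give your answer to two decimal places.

Molecular formula: C14H11NO.
M = 14×12.011 + 11×1.008 + 1×14.007 + 1×15.999 = 209.25 g/mol.

209.25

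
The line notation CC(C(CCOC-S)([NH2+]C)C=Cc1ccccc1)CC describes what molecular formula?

Heavy atoms from the SMILES: 17 C, 1 N, 1 O, 1 S.
Implicit hydrogens by atom environment:
  5 × C (aromatic): 1 H each → 5
  4 × C: 2 H each → 8
  3 × C: 3 H each → 9
  3 × C: 1 H each → 3
  1 × C: no H
  1 × C (aromatic): no H
  1 × N (charge +1): 2 H
  1 × O: no H
  1 × S: 1 H
  Total hydrogens = 28.
Net charge +1.
Molecular formula: C17H28NOS+

C17H28NOS+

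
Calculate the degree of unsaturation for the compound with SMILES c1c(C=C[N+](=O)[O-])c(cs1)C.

Molecular formula from the SMILES: C7H7NO2S.
DoU = (2C + 2 + N − H − X)/2 = (2·7 + 2 + 1 − 7 − 0)/2 = 10/2 = 5.
(Structurally: 1 ring(s) + 4 π bond(s) = 5.)

5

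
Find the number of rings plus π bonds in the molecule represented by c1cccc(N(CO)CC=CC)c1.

Molecular formula from the SMILES: C11H15NO.
DoU = (2C + 2 + N − H − X)/2 = (2·11 + 2 + 1 − 15 − 0)/2 = 10/2 = 5.
(Structurally: 1 ring(s) + 4 π bond(s) = 5.)

5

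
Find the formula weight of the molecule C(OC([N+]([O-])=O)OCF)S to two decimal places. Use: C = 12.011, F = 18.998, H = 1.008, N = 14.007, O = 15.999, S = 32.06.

Molecular formula: C3H6FNO4S.
M = 3×12.011 + 1×18.998 + 6×1.008 + 1×14.007 + 4×15.999 + 1×32.06 = 171.14 g/mol.

171.14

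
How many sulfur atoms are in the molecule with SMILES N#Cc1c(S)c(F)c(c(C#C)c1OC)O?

1

The symbol for sulfur appears 1 time in the SMILES.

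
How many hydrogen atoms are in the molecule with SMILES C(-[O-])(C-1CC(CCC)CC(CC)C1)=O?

Hydrogens are implicit in SMILES; fill each atom to its normal valence:
  6 × C: 2 H each → 12
  3 × C: 1 H each → 3
  2 × C: 3 H each → 6
  1 × C: no H
  1 × O: no H
  1 × O (charge -1): no H
  Total hydrogens = 21.

21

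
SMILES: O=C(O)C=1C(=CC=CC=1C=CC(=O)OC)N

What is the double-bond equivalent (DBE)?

Molecular formula from the SMILES: C11H11NO4.
DoU = (2C + 2 + N − H − X)/2 = (2·11 + 2 + 1 − 11 − 0)/2 = 14/2 = 7.
(Structurally: 1 ring(s) + 6 π bond(s) = 7.)

7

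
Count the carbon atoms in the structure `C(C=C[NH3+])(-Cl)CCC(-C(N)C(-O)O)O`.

The symbol for carbon appears 8 times in the SMILES. (Cl is a single chlorine, not C + l.)

8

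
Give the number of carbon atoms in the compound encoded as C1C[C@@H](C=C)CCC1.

The symbol for carbon appears 8 times in the SMILES.

8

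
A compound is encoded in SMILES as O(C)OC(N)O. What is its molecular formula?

C2H7NO3

Heavy atoms from the SMILES: 2 C, 1 N, 3 O.
Implicit hydrogens by atom environment:
  2 × O: no H
  1 × C: 3 H
  1 × C: 1 H
  1 × N: 2 H
  1 × O: 1 H
  Total hydrogens = 7.
Molecular formula: C2H7NO3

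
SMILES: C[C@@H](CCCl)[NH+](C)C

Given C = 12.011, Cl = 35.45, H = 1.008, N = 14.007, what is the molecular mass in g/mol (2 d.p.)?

136.64

Molecular formula: C6H15ClN+.
M = 6×12.011 + 1×35.45 + 15×1.008 + 1×14.007 = 136.64 g/mol.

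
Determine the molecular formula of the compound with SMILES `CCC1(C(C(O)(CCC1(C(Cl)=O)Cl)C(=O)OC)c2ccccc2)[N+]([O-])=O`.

C17H19Cl2NO6

Heavy atoms from the SMILES: 17 C, 2 Cl, 1 N, 6 O.
Implicit hydrogens by atom environment:
  5 × C (aromatic): 1 H each → 5
  5 × C: no H
  4 × O: no H
  3 × C: 2 H each → 6
  2 × C: 3 H each → 6
  2 × Cl: no H
  1 × C: 1 H
  1 × C (aromatic): no H
  1 × N (charge +1): no H
  1 × O: 1 H
  1 × O (charge -1): no H
  Total hydrogens = 19.
Molecular formula: C17H19Cl2NO6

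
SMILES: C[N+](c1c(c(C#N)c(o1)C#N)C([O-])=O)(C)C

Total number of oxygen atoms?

The symbol for oxygen appears 3 times in the SMILES.

3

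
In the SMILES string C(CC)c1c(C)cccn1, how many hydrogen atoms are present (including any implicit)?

13

Hydrogens are implicit in SMILES; fill each atom to its normal valence:
  3 × C (aromatic): 1 H each → 3
  2 × C: 3 H each → 6
  2 × C: 2 H each → 4
  2 × C (aromatic): no H
  1 × N (aromatic): no H
  Total hydrogens = 13.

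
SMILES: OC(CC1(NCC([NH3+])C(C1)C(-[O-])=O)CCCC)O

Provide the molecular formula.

Heavy atoms from the SMILES: 12 C, 2 N, 4 O.
Implicit hydrogens by atom environment:
  6 × C: 2 H each → 12
  3 × C: 1 H each → 3
  2 × C: no H
  2 × O: 1 H each → 2
  1 × C: 3 H
  1 × N (charge +1): 3 H
  1 × N: 1 H
  1 × O: no H
  1 × O (charge -1): no H
  Total hydrogens = 24.
Molecular formula: C12H24N2O4

C12H24N2O4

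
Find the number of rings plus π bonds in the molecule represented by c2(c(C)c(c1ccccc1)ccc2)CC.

8

Molecular formula from the SMILES: C15H16.
DoU = (2C + 2 + N − H − X)/2 = (2·15 + 2 + 0 − 16 − 0)/2 = 16/2 = 8.
(Structurally: 2 ring(s) + 6 π bond(s) = 8.)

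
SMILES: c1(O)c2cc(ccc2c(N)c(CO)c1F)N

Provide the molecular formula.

C11H11FN2O2

Heavy atoms from the SMILES: 11 C, 1 F, 2 N, 2 O.
Implicit hydrogens by atom environment:
  7 × C (aromatic): no H
  3 × C (aromatic): 1 H each → 3
  2 × N: 2 H each → 4
  2 × O: 1 H each → 2
  1 × C: 2 H
  1 × F: no H
  Total hydrogens = 11.
Molecular formula: C11H11FN2O2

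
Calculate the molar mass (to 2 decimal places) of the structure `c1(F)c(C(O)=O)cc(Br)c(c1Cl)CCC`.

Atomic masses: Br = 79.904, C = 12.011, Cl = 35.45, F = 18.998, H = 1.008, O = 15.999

295.53

Molecular formula: C10H9BrClFO2.
M = 1×79.904 + 10×12.011 + 1×35.45 + 1×18.998 + 9×1.008 + 2×15.999 = 295.53 g/mol.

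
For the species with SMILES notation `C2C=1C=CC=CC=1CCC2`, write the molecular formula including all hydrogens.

C10H12

Heavy atoms from the SMILES: 10 C.
Implicit hydrogens by atom environment:
  4 × C: 2 H each → 8
  4 × C (aromatic): 1 H each → 4
  2 × C (aromatic): no H
  Total hydrogens = 12.
Molecular formula: C10H12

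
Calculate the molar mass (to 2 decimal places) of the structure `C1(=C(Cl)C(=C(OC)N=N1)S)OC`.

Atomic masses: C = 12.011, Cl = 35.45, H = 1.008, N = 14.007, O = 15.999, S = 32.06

206.64

Molecular formula: C6H7ClN2O2S.
M = 6×12.011 + 1×35.45 + 7×1.008 + 2×14.007 + 2×15.999 + 1×32.06 = 206.64 g/mol.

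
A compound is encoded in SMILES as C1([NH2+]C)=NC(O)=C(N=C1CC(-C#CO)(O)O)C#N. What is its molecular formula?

Heavy atoms from the SMILES: 10 C, 4 N, 4 O.
Implicit hydrogens by atom environment:
  4 × C (aromatic): no H
  4 × C: no H
  4 × O: 1 H each → 4
  2 × N (aromatic): no H
  1 × C: 3 H
  1 × C: 2 H
  1 × N (charge +1): 2 H
  1 × N: no H
  Total hydrogens = 11.
Net charge +1.
Molecular formula: C10H11N4O4+

C10H11N4O4+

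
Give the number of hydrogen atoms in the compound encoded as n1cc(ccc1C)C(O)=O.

Hydrogens are implicit in SMILES; fill each atom to its normal valence:
  3 × C (aromatic): 1 H each → 3
  2 × C (aromatic): no H
  1 × C: 3 H
  1 × C: no H
  1 × N (aromatic): no H
  1 × O: 1 H
  1 × O: no H
  Total hydrogens = 7.

7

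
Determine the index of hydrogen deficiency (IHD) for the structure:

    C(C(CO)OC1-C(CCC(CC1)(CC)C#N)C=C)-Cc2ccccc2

Molecular formula from the SMILES: C22H31NO2.
DoU = (2C + 2 + N − H − X)/2 = (2·22 + 2 + 1 − 31 − 0)/2 = 16/2 = 8.
(Structurally: 2 ring(s) + 6 π bond(s) = 8.)

8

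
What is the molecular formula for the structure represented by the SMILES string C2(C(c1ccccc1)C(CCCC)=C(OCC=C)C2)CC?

Heavy atoms from the SMILES: 20 C, 1 O.
Implicit hydrogens by atom environment:
  7 × C: 2 H each → 14
  5 × C (aromatic): 1 H each → 5
  3 × C: 1 H each → 3
  2 × C: 3 H each → 6
  2 × C: no H
  1 × C (aromatic): no H
  1 × O: no H
  Total hydrogens = 28.
Molecular formula: C20H28O

C20H28O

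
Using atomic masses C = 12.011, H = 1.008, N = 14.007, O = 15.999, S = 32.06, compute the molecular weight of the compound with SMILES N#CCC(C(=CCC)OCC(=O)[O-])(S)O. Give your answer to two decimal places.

Molecular formula: C9H12NO4S-.
M = 9×12.011 + 12×1.008 + 1×14.007 + 4×15.999 + 1×32.06 = 230.26 g/mol.

230.26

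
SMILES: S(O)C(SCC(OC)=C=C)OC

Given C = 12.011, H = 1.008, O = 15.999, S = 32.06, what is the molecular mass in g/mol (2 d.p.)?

208.29

Molecular formula: C7H12O3S2.
M = 7×12.011 + 12×1.008 + 3×15.999 + 2×32.06 = 208.29 g/mol.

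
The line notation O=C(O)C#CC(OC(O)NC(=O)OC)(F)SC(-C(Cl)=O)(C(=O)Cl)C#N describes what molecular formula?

C11H7Cl2FN2O8S

Heavy atoms from the SMILES: 11 C, 2 Cl, 1 F, 2 N, 8 O, 1 S.
Implicit hydrogens by atom environment:
  9 × C: no H
  6 × O: no H
  2 × Cl: no H
  2 × O: 1 H each → 2
  1 × C: 3 H
  1 × C: 1 H
  1 × F: no H
  1 × N: 1 H
  1 × N: no H
  1 × S: no H
  Total hydrogens = 7.
Molecular formula: C11H7Cl2FN2O8S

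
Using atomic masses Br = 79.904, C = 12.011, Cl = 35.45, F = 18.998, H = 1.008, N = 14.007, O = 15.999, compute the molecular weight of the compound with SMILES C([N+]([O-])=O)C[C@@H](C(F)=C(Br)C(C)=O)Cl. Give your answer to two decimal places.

288.50

Molecular formula: C7H8BrClFNO3.
M = 1×79.904 + 7×12.011 + 1×35.45 + 1×18.998 + 8×1.008 + 1×14.007 + 3×15.999 = 288.50 g/mol.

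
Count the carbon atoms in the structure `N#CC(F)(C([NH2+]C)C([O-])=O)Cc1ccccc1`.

The symbol for carbon appears 12 times in the SMILES. Lowercase c denotes aromatic carbon and counts toward C.

12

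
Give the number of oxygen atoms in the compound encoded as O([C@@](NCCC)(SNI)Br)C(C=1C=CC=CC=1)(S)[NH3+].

The symbol for oxygen appears 1 time in the SMILES.

1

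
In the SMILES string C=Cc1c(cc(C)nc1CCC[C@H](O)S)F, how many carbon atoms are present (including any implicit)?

12

The symbol for carbon appears 12 times in the SMILES. Lowercase c denotes aromatic carbon and counts toward C.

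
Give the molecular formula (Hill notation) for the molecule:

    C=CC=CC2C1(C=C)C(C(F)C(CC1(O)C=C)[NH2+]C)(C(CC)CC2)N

C21H34FN2O+

Heavy atoms from the SMILES: 21 C, 1 F, 2 N, 1 O.
Implicit hydrogens by atom environment:
  9 × C: 1 H each → 9
  7 × C: 2 H each → 14
  3 × C: no H
  2 × C: 3 H each → 6
  1 × F: no H
  1 × N: 2 H
  1 × N (charge +1): 2 H
  1 × O: 1 H
  Total hydrogens = 34.
Net charge +1.
Molecular formula: C21H34FN2O+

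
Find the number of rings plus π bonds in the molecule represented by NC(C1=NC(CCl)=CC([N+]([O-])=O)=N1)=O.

6

Molecular formula from the SMILES: C6H5ClN4O3.
DoU = (2C + 2 + N − H − X)/2 = (2·6 + 2 + 4 − 5 − 1)/2 = 12/2 = 6.
(Structurally: 1 ring(s) + 5 π bond(s) = 6.)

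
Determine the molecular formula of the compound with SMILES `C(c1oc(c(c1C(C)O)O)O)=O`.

Heavy atoms from the SMILES: 7 C, 5 O.
Implicit hydrogens by atom environment:
  4 × C (aromatic): no H
  3 × O: 1 H each → 3
  2 × C: 1 H each → 2
  1 × C: 3 H
  1 × O (aromatic): no H
  1 × O: no H
  Total hydrogens = 8.
Molecular formula: C7H8O5

C7H8O5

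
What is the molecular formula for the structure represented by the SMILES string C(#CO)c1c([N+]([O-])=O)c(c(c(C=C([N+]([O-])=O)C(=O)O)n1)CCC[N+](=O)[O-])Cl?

C13H9ClN4O9

Heavy atoms from the SMILES: 13 C, 1 Cl, 4 N, 9 O.
Implicit hydrogens by atom environment:
  5 × C (aromatic): no H
  4 × C: no H
  4 × O: no H
  3 × C: 2 H each → 6
  3 × N (charge +1): no H
  3 × O (charge -1): no H
  2 × O: 1 H each → 2
  1 × C: 1 H
  1 × Cl: no H
  1 × N (aromatic): no H
  Total hydrogens = 9.
Molecular formula: C13H9ClN4O9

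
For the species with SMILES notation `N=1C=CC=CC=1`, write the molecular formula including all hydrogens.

Heavy atoms from the SMILES: 5 C, 1 N.
Implicit hydrogens by atom environment:
  5 × C (aromatic): 1 H each → 5
  1 × N (aromatic): no H
  Total hydrogens = 5.
Molecular formula: C5H5N

C5H5N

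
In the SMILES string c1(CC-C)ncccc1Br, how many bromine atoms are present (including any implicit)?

The symbol for bromine appears 1 time in the SMILES.

1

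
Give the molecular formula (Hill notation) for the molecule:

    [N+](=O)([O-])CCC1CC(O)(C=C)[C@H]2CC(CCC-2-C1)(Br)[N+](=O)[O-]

Heavy atoms from the SMILES: 1 Br, 14 C, 2 N, 5 O.
Implicit hydrogens by atom environment:
  8 × C: 2 H each → 16
  4 × C: 1 H each → 4
  2 × C: no H
  2 × N (charge +1): no H
  2 × O: no H
  2 × O (charge -1): no H
  1 × Br: no H
  1 × O: 1 H
  Total hydrogens = 21.
Molecular formula: C14H21BrN2O5

C14H21BrN2O5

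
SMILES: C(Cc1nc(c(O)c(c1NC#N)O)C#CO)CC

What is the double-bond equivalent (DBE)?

Molecular formula from the SMILES: C12H13N3O3.
DoU = (2C + 2 + N − H − X)/2 = (2·12 + 2 + 3 − 13 − 0)/2 = 16/2 = 8.
(Structurally: 1 ring(s) + 7 π bond(s) = 8.)

8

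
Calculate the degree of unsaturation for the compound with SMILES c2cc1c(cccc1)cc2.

7

Molecular formula from the SMILES: C10H8.
DoU = (2C + 2 + N − H − X)/2 = (2·10 + 2 + 0 − 8 − 0)/2 = 14/2 = 7.
(Structurally: 2 ring(s) + 5 π bond(s) = 7.)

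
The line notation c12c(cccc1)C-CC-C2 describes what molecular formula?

C10H12

Heavy atoms from the SMILES: 10 C.
Implicit hydrogens by atom environment:
  4 × C: 2 H each → 8
  4 × C (aromatic): 1 H each → 4
  2 × C (aromatic): no H
  Total hydrogens = 12.
Molecular formula: C10H12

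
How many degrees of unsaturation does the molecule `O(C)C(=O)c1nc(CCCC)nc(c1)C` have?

Molecular formula from the SMILES: C11H16N2O2.
DoU = (2C + 2 + N − H − X)/2 = (2·11 + 2 + 2 − 16 − 0)/2 = 10/2 = 5.
(Structurally: 1 ring(s) + 4 π bond(s) = 5.)

5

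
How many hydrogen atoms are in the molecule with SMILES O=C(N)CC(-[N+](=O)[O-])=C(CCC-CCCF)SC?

Hydrogens are implicit in SMILES; fill each atom to its normal valence:
  7 × C: 2 H each → 14
  3 × C: no H
  2 × O: no H
  1 × C: 3 H
  1 × F: no H
  1 × N: 2 H
  1 × N (charge +1): no H
  1 × O (charge -1): no H
  1 × S: no H
  Total hydrogens = 19.

19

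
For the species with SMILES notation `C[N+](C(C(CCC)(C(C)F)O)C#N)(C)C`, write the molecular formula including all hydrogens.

Heavy atoms from the SMILES: 11 C, 1 F, 2 N, 1 O.
Implicit hydrogens by atom environment:
  5 × C: 3 H each → 15
  2 × C: 2 H each → 4
  2 × C: 1 H each → 2
  2 × C: no H
  1 × F: no H
  1 × N: no H
  1 × N (charge +1): no H
  1 × O: 1 H
  Total hydrogens = 22.
Net charge +1.
Molecular formula: C11H22FN2O+

C11H22FN2O+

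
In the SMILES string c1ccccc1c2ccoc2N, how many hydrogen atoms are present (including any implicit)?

Hydrogens are implicit in SMILES; fill each atom to its normal valence:
  7 × C (aromatic): 1 H each → 7
  3 × C (aromatic): no H
  1 × N: 2 H
  1 × O (aromatic): no H
  Total hydrogens = 9.

9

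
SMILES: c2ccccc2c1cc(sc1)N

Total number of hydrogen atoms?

9

Hydrogens are implicit in SMILES; fill each atom to its normal valence:
  7 × C (aromatic): 1 H each → 7
  3 × C (aromatic): no H
  1 × N: 2 H
  1 × S (aromatic): no H
  Total hydrogens = 9.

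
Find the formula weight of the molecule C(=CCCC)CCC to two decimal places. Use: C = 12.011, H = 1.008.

112.22

Molecular formula: C8H16.
M = 8×12.011 + 16×1.008 = 112.22 g/mol.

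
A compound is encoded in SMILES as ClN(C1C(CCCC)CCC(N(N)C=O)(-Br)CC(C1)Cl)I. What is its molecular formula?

Heavy atoms from the SMILES: 1 Br, 13 C, 2 Cl, 1 I, 3 N, 1 O.
Implicit hydrogens by atom environment:
  7 × C: 2 H each → 14
  4 × C: 1 H each → 4
  2 × Cl: no H
  2 × N: no H
  1 × Br: no H
  1 × C: 3 H
  1 × C: no H
  1 × I: no H
  1 × N: 2 H
  1 × O: no H
  Total hydrogens = 23.
Molecular formula: C13H23BrCl2IN3O

C13H23BrCl2IN3O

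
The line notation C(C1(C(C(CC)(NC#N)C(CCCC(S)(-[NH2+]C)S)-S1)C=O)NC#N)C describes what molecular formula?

Heavy atoms from the SMILES: 16 C, 5 N, 1 O, 3 S.
Implicit hydrogens by atom environment:
  5 × C: 2 H each → 10
  5 × C: no H
  3 × C: 3 H each → 9
  3 × C: 1 H each → 3
  2 × N: 1 H each → 2
  2 × N: no H
  2 × S: 1 H each → 2
  1 × N (charge +1): 2 H
  1 × O: no H
  1 × S: no H
  Total hydrogens = 28.
Net charge +1.
Molecular formula: C16H28N5OS3+

C16H28N5OS3+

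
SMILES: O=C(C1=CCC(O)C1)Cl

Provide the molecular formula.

C6H7ClO2

Heavy atoms from the SMILES: 6 C, 1 Cl, 2 O.
Implicit hydrogens by atom environment:
  2 × C: 2 H each → 4
  2 × C: 1 H each → 2
  2 × C: no H
  1 × Cl: no H
  1 × O: 1 H
  1 × O: no H
  Total hydrogens = 7.
Molecular formula: C6H7ClO2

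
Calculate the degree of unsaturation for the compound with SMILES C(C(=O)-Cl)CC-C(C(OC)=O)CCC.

Molecular formula from the SMILES: C10H17ClO3.
DoU = (2C + 2 + N − H − X)/2 = (2·10 + 2 + 0 − 17 − 1)/2 = 4/2 = 2.
(Structurally: 0 ring(s) + 2 π bond(s) = 2.)

2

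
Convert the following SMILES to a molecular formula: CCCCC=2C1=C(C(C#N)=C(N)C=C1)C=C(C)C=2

Heavy atoms from the SMILES: 16 C, 2 N.
Implicit hydrogens by atom environment:
  6 × C (aromatic): no H
  4 × C (aromatic): 1 H each → 4
  3 × C: 2 H each → 6
  2 × C: 3 H each → 6
  1 × C: no H
  1 × N: 2 H
  1 × N: no H
  Total hydrogens = 18.
Molecular formula: C16H18N2

C16H18N2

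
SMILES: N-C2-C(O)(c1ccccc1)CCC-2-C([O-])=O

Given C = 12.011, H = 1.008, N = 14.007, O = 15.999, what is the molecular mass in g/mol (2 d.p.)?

Molecular formula: C12H14NO3-.
M = 12×12.011 + 14×1.008 + 1×14.007 + 3×15.999 = 220.25 g/mol.

220.25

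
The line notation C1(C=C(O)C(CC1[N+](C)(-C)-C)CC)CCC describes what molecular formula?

Heavy atoms from the SMILES: 14 C, 1 N, 1 O.
Implicit hydrogens by atom environment:
  5 × C: 3 H each → 15
  4 × C: 2 H each → 8
  4 × C: 1 H each → 4
  1 × C: no H
  1 × N (charge +1): no H
  1 × O: 1 H
  Total hydrogens = 28.
Net charge +1.
Molecular formula: C14H28NO+

C14H28NO+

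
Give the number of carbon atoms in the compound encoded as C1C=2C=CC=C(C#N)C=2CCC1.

11

The symbol for carbon appears 11 times in the SMILES.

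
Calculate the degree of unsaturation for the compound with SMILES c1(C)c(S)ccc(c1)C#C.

Molecular formula from the SMILES: C9H8S.
DoU = (2C + 2 + N − H − X)/2 = (2·9 + 2 + 0 − 8 − 0)/2 = 12/2 = 6.
(Structurally: 1 ring(s) + 5 π bond(s) = 6.)

6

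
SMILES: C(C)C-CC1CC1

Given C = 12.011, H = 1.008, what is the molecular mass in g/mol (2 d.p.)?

Molecular formula: C7H14.
M = 7×12.011 + 14×1.008 = 98.19 g/mol.

98.19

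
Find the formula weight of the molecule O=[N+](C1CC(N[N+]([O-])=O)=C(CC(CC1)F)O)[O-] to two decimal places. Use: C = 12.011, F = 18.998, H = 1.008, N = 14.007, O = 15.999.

Molecular formula: C8H12FN3O5.
M = 8×12.011 + 1×18.998 + 12×1.008 + 3×14.007 + 5×15.999 = 249.20 g/mol.

249.20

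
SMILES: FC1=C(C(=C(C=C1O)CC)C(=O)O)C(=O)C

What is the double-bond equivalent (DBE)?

Molecular formula from the SMILES: C11H11FO4.
DoU = (2C + 2 + N − H − X)/2 = (2·11 + 2 + 0 − 11 − 1)/2 = 12/2 = 6.
(Structurally: 1 ring(s) + 5 π bond(s) = 6.)

6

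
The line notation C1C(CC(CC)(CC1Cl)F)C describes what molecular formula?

C9H16ClF

Heavy atoms from the SMILES: 9 C, 1 Cl, 1 F.
Implicit hydrogens by atom environment:
  4 × C: 2 H each → 8
  2 × C: 3 H each → 6
  2 × C: 1 H each → 2
  1 × C: no H
  1 × Cl: no H
  1 × F: no H
  Total hydrogens = 16.
Molecular formula: C9H16ClF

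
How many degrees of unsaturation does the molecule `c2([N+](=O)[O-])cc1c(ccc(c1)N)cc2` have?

8

Molecular formula from the SMILES: C10H8N2O2.
DoU = (2C + 2 + N − H − X)/2 = (2·10 + 2 + 2 − 8 − 0)/2 = 16/2 = 8.
(Structurally: 2 ring(s) + 6 π bond(s) = 8.)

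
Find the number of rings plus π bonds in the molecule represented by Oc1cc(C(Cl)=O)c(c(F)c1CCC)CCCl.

5

Molecular formula from the SMILES: C12H13Cl2FO2.
DoU = (2C + 2 + N − H − X)/2 = (2·12 + 2 + 0 − 13 − 3)/2 = 10/2 = 5.
(Structurally: 1 ring(s) + 4 π bond(s) = 5.)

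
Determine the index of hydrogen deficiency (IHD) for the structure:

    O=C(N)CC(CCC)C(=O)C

Molecular formula from the SMILES: C8H15NO2.
DoU = (2C + 2 + N − H − X)/2 = (2·8 + 2 + 1 − 15 − 0)/2 = 4/2 = 2.
(Structurally: 0 ring(s) + 2 π bond(s) = 2.)

2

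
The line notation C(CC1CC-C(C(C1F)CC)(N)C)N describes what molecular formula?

Heavy atoms from the SMILES: 11 C, 1 F, 2 N.
Implicit hydrogens by atom environment:
  5 × C: 2 H each → 10
  3 × C: 1 H each → 3
  2 × C: 3 H each → 6
  2 × N: 2 H each → 4
  1 × C: no H
  1 × F: no H
  Total hydrogens = 23.
Molecular formula: C11H23FN2

C11H23FN2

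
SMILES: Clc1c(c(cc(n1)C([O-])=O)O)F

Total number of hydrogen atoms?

2

Hydrogens are implicit in SMILES; fill each atom to its normal valence:
  4 × C (aromatic): no H
  1 × C (aromatic): 1 H
  1 × C: no H
  1 × Cl: no H
  1 × F: no H
  1 × N (aromatic): no H
  1 × O: 1 H
  1 × O: no H
  1 × O (charge -1): no H
  Total hydrogens = 2.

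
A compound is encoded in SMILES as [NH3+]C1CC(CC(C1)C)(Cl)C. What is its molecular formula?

Heavy atoms from the SMILES: 8 C, 1 Cl, 1 N.
Implicit hydrogens by atom environment:
  3 × C: 2 H each → 6
  2 × C: 3 H each → 6
  2 × C: 1 H each → 2
  1 × C: no H
  1 × Cl: no H
  1 × N (charge +1): 3 H
  Total hydrogens = 17.
Net charge +1.
Molecular formula: C8H17ClN+

C8H17ClN+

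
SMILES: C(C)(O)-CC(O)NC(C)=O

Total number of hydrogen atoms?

13

Hydrogens are implicit in SMILES; fill each atom to its normal valence:
  2 × C: 3 H each → 6
  2 × C: 1 H each → 2
  2 × O: 1 H each → 2
  1 × C: 2 H
  1 × C: no H
  1 × N: 1 H
  1 × O: no H
  Total hydrogens = 13.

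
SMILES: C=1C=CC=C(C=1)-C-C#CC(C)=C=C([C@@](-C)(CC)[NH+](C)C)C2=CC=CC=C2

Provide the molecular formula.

C25H30N+

Heavy atoms from the SMILES: 25 C, 1 N.
Implicit hydrogens by atom environment:
  10 × C (aromatic): 1 H each → 10
  6 × C: no H
  5 × C: 3 H each → 15
  2 × C: 2 H each → 4
  2 × C (aromatic): no H
  1 × N (charge +1): 1 H
  Total hydrogens = 30.
Net charge +1.
Molecular formula: C25H30N+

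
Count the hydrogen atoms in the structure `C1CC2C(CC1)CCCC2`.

Hydrogens are implicit in SMILES; fill each atom to its normal valence:
  8 × C: 2 H each → 16
  2 × C: 1 H each → 2
  Total hydrogens = 18.

18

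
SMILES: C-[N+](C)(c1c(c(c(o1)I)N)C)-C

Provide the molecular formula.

C8H14IN2O+

Heavy atoms from the SMILES: 8 C, 1 I, 2 N, 1 O.
Implicit hydrogens by atom environment:
  4 × C: 3 H each → 12
  4 × C (aromatic): no H
  1 × I: no H
  1 × N: 2 H
  1 × N (charge +1): no H
  1 × O (aromatic): no H
  Total hydrogens = 14.
Net charge +1.
Molecular formula: C8H14IN2O+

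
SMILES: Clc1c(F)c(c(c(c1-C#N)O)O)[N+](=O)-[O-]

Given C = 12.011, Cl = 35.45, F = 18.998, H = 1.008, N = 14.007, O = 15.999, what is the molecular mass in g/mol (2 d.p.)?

Molecular formula: C7H2ClFN2O4.
M = 7×12.011 + 1×35.45 + 1×18.998 + 2×1.008 + 2×14.007 + 4×15.999 = 232.55 g/mol.

232.55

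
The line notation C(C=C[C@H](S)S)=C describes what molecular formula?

C5H8S2

Heavy atoms from the SMILES: 5 C, 2 S.
Implicit hydrogens by atom environment:
  4 × C: 1 H each → 4
  2 × S: 1 H each → 2
  1 × C: 2 H
  Total hydrogens = 8.
Molecular formula: C5H8S2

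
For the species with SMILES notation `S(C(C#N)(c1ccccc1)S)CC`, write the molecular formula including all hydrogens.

C10H11NS2

Heavy atoms from the SMILES: 10 C, 1 N, 2 S.
Implicit hydrogens by atom environment:
  5 × C (aromatic): 1 H each → 5
  2 × C: no H
  1 × C: 3 H
  1 × C: 2 H
  1 × C (aromatic): no H
  1 × N: no H
  1 × S: 1 H
  1 × S: no H
  Total hydrogens = 11.
Molecular formula: C10H11NS2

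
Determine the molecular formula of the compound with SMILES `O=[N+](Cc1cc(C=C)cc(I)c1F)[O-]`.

C9H7FINO2

Heavy atoms from the SMILES: 9 C, 1 F, 1 I, 1 N, 2 O.
Implicit hydrogens by atom environment:
  4 × C (aromatic): no H
  2 × C: 2 H each → 4
  2 × C (aromatic): 1 H each → 2
  1 × C: 1 H
  1 × F: no H
  1 × I: no H
  1 × N (charge +1): no H
  1 × O: no H
  1 × O (charge -1): no H
  Total hydrogens = 7.
Molecular formula: C9H7FINO2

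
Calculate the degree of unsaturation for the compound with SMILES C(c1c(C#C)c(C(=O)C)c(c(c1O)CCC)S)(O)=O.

Molecular formula from the SMILES: C14H14O4S.
DoU = (2C + 2 + N − H − X)/2 = (2·14 + 2 + 0 − 14 − 0)/2 = 16/2 = 8.
(Structurally: 1 ring(s) + 7 π bond(s) = 8.)

8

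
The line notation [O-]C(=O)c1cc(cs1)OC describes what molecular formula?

C6H5O3S-

Heavy atoms from the SMILES: 6 C, 3 O, 1 S.
Implicit hydrogens by atom environment:
  2 × C (aromatic): 1 H each → 2
  2 × C (aromatic): no H
  2 × O: no H
  1 × C: 3 H
  1 × C: no H
  1 × O (charge -1): no H
  1 × S (aromatic): no H
  Total hydrogens = 5.
Net charge -1.
Molecular formula: C6H5O3S-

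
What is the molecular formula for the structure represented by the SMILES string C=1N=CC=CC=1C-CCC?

Heavy atoms from the SMILES: 9 C, 1 N.
Implicit hydrogens by atom environment:
  4 × C (aromatic): 1 H each → 4
  3 × C: 2 H each → 6
  1 × C: 3 H
  1 × C (aromatic): no H
  1 × N (aromatic): no H
  Total hydrogens = 13.
Molecular formula: C9H13N

C9H13N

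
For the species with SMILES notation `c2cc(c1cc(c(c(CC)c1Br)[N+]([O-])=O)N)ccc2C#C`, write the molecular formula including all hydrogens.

Heavy atoms from the SMILES: 1 Br, 16 C, 2 N, 2 O.
Implicit hydrogens by atom environment:
  7 × C (aromatic): no H
  5 × C (aromatic): 1 H each → 5
  1 × Br: no H
  1 × C: 3 H
  1 × C: 2 H
  1 × C: 1 H
  1 × C: no H
  1 × N: 2 H
  1 × N (charge +1): no H
  1 × O: no H
  1 × O (charge -1): no H
  Total hydrogens = 13.
Molecular formula: C16H13BrN2O2

C16H13BrN2O2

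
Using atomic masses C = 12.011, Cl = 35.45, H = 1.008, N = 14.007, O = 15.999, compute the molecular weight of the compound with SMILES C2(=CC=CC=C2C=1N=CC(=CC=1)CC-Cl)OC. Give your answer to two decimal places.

247.72

Molecular formula: C14H14ClNO.
M = 14×12.011 + 1×35.45 + 14×1.008 + 1×14.007 + 1×15.999 = 247.72 g/mol.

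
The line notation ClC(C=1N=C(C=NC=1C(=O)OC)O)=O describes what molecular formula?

Heavy atoms from the SMILES: 7 C, 1 Cl, 2 N, 4 O.
Implicit hydrogens by atom environment:
  3 × C (aromatic): no H
  3 × O: no H
  2 × C: no H
  2 × N (aromatic): no H
  1 × C: 3 H
  1 × C (aromatic): 1 H
  1 × Cl: no H
  1 × O: 1 H
  Total hydrogens = 5.
Molecular formula: C7H5ClN2O4

C7H5ClN2O4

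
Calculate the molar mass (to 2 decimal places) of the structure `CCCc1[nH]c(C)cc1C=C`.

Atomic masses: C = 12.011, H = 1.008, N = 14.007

149.24

Molecular formula: C10H15N.
M = 10×12.011 + 15×1.008 + 1×14.007 = 149.24 g/mol.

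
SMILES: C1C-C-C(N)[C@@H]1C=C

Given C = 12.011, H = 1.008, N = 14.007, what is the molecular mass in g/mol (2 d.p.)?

Molecular formula: C7H13N.
M = 7×12.011 + 13×1.008 + 1×14.007 = 111.19 g/mol.

111.19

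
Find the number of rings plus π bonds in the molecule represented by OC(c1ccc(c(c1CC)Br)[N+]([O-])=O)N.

Molecular formula from the SMILES: C9H11BrN2O3.
DoU = (2C + 2 + N − H − X)/2 = (2·9 + 2 + 2 − 11 − 1)/2 = 10/2 = 5.
(Structurally: 1 ring(s) + 4 π bond(s) = 5.)

5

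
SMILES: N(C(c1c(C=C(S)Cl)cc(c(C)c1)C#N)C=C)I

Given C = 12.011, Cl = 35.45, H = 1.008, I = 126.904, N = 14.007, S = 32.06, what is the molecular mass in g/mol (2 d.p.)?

390.67

Molecular formula: C13H12ClIN2S.
M = 13×12.011 + 1×35.45 + 12×1.008 + 1×126.904 + 2×14.007 + 1×32.06 = 390.67 g/mol.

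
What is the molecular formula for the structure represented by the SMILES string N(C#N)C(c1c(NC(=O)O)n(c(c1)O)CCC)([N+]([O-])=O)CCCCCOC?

Heavy atoms from the SMILES: 16 C, 5 N, 6 O.
Implicit hydrogens by atom environment:
  7 × C: 2 H each → 14
  3 × C (aromatic): no H
  3 × C: no H
  3 × O: no H
  2 × C: 3 H each → 6
  2 × N: 1 H each → 2
  2 × O: 1 H each → 2
  1 × C (aromatic): 1 H
  1 × N (aromatic): no H
  1 × N: no H
  1 × N (charge +1): no H
  1 × O (charge -1): no H
  Total hydrogens = 25.
Molecular formula: C16H25N5O6

C16H25N5O6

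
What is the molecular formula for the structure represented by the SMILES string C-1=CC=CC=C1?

C6H6

Heavy atoms from the SMILES: 6 C.
Implicit hydrogens by atom environment:
  6 × C (aromatic): 1 H each → 6
  Total hydrogens = 6.
Molecular formula: C6H6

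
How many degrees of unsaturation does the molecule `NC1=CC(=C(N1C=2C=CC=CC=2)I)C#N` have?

9

Molecular formula from the SMILES: C11H8IN3.
DoU = (2C + 2 + N − H − X)/2 = (2·11 + 2 + 3 − 8 − 1)/2 = 18/2 = 9.
(Structurally: 2 ring(s) + 7 π bond(s) = 9.)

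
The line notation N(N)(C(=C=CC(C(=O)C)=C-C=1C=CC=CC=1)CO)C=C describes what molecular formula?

C16H18N2O2

Heavy atoms from the SMILES: 16 C, 2 N, 2 O.
Implicit hydrogens by atom environment:
  5 × C (aromatic): 1 H each → 5
  4 × C: no H
  3 × C: 1 H each → 3
  2 × C: 2 H each → 4
  1 × C: 3 H
  1 × C (aromatic): no H
  1 × N: 2 H
  1 × N: no H
  1 × O: 1 H
  1 × O: no H
  Total hydrogens = 18.
Molecular formula: C16H18N2O2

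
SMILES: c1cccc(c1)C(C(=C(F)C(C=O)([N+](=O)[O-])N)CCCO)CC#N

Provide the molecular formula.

C16H18FN3O4

Heavy atoms from the SMILES: 16 C, 1 F, 3 N, 4 O.
Implicit hydrogens by atom environment:
  5 × C (aromatic): 1 H each → 5
  4 × C: 2 H each → 8
  4 × C: no H
  2 × C: 1 H each → 2
  2 × O: no H
  1 × C (aromatic): no H
  1 × F: no H
  1 × N: 2 H
  1 × N (charge +1): no H
  1 × N: no H
  1 × O: 1 H
  1 × O (charge -1): no H
  Total hydrogens = 18.
Molecular formula: C16H18FN3O4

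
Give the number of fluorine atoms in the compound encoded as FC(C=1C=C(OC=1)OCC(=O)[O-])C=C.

1

The symbol for fluorine appears 1 time in the SMILES.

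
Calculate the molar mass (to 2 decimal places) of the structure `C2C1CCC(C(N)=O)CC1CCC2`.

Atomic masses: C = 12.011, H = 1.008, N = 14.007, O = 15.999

181.28

Molecular formula: C11H19NO.
M = 11×12.011 + 19×1.008 + 1×14.007 + 1×15.999 = 181.28 g/mol.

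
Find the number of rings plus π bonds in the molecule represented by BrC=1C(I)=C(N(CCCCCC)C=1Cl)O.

3

Molecular formula from the SMILES: C10H14BrClINO.
DoU = (2C + 2 + N − H − X)/2 = (2·10 + 2 + 1 − 14 − 3)/2 = 6/2 = 3.
(Structurally: 1 ring(s) + 2 π bond(s) = 3.)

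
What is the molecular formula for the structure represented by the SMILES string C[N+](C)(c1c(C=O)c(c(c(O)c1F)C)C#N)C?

C12H14FN2O2+

Heavy atoms from the SMILES: 12 C, 1 F, 2 N, 2 O.
Implicit hydrogens by atom environment:
  6 × C (aromatic): no H
  4 × C: 3 H each → 12
  1 × C: 1 H
  1 × C: no H
  1 × F: no H
  1 × N (charge +1): no H
  1 × N: no H
  1 × O: 1 H
  1 × O: no H
  Total hydrogens = 14.
Net charge +1.
Molecular formula: C12H14FN2O2+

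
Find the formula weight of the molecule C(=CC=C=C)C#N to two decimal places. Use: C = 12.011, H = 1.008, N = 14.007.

Molecular formula: C6H5N.
M = 6×12.011 + 5×1.008 + 1×14.007 = 91.11 g/mol.

91.11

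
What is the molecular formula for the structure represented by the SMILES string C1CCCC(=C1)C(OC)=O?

C8H12O2

Heavy atoms from the SMILES: 8 C, 2 O.
Implicit hydrogens by atom environment:
  4 × C: 2 H each → 8
  2 × C: no H
  2 × O: no H
  1 × C: 3 H
  1 × C: 1 H
  Total hydrogens = 12.
Molecular formula: C8H12O2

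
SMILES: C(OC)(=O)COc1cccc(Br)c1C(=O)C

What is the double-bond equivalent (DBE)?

Molecular formula from the SMILES: C11H11BrO4.
DoU = (2C + 2 + N − H − X)/2 = (2·11 + 2 + 0 − 11 − 1)/2 = 12/2 = 6.
(Structurally: 1 ring(s) + 5 π bond(s) = 6.)

6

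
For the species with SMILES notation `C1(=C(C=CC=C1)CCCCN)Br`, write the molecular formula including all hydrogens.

Heavy atoms from the SMILES: 1 Br, 10 C, 1 N.
Implicit hydrogens by atom environment:
  4 × C: 2 H each → 8
  4 × C (aromatic): 1 H each → 4
  2 × C (aromatic): no H
  1 × Br: no H
  1 × N: 2 H
  Total hydrogens = 14.
Molecular formula: C10H14BrN

C10H14BrN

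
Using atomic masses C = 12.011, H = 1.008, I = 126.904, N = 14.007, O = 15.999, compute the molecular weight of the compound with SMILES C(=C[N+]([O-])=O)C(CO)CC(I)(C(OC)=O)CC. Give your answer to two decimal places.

Molecular formula: C10H16INO5.
M = 10×12.011 + 16×1.008 + 1×126.904 + 1×14.007 + 5×15.999 = 357.14 g/mol.

357.14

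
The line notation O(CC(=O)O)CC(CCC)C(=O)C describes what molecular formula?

C9H16O4

Heavy atoms from the SMILES: 9 C, 4 O.
Implicit hydrogens by atom environment:
  4 × C: 2 H each → 8
  3 × O: no H
  2 × C: 3 H each → 6
  2 × C: no H
  1 × C: 1 H
  1 × O: 1 H
  Total hydrogens = 16.
Molecular formula: C9H16O4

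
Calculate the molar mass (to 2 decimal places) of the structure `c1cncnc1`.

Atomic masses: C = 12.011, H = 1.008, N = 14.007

Molecular formula: C4H4N2.
M = 4×12.011 + 4×1.008 + 2×14.007 = 80.09 g/mol.

80.09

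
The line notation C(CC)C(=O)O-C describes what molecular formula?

Heavy atoms from the SMILES: 5 C, 2 O.
Implicit hydrogens by atom environment:
  2 × C: 3 H each → 6
  2 × C: 2 H each → 4
  2 × O: no H
  1 × C: no H
  Total hydrogens = 10.
Molecular formula: C5H10O2

C5H10O2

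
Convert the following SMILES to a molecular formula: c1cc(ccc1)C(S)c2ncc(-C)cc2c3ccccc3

C19H17NS

Heavy atoms from the SMILES: 19 C, 1 N, 1 S.
Implicit hydrogens by atom environment:
  12 × C (aromatic): 1 H each → 12
  5 × C (aromatic): no H
  1 × C: 3 H
  1 × C: 1 H
  1 × N (aromatic): no H
  1 × S: 1 H
  Total hydrogens = 17.
Molecular formula: C19H17NS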